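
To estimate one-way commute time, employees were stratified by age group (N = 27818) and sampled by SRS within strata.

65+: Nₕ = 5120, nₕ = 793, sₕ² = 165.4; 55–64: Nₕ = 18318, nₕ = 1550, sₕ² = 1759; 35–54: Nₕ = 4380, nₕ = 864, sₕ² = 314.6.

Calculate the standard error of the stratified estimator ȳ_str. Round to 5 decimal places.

0.68093

Var(ȳ_str) = Σₕ Wₕ²(1 − fₕ)sₕ²/nₕ with Wₕ = Nₕ/N, N = 27818.
65+: Wₕ = 0.18405349; term = 0.18405349²·(1 − 0.15488281)·165.4/793 = 0.0059712791.
55–64: Wₕ = 0.65849450; term = 0.65849450²·(1 − 0.08461622)·1759/1550 = 0.45044488.
35–54: Wₕ = 0.15745201; term = 0.15745201²·(1 − 0.19726027)·314.6/864 = 0.0072462973.
Sum = 0.46366246.
SE = √(0.46366246) = 0.68093.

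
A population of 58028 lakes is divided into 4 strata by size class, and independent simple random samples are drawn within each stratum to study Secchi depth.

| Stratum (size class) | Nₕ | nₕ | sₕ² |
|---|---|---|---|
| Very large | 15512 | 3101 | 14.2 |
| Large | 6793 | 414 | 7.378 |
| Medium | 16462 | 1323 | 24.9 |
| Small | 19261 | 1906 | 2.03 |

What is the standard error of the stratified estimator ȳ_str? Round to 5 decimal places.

Var(ȳ_str) = Σₕ Wₕ²(1 − fₕ)sₕ²/nₕ with Wₕ = Nₕ/N, N = 58028.
Very large: Wₕ = 0.26731923; term = 0.26731923²·(1 − 0.19990975)·14.2/3101 = 2.6180983 × 10^-4.
Large: Wₕ = 0.11706418; term = 0.11706418²·(1 − 0.06094509)·7.378/414 = 2.2933869 × 10^-4.
Medium: Wₕ = 0.28369063; term = 0.28369063²·(1 − 0.08036691)·24.9/1323 = 0.0013929774.
Small: Wₕ = 0.33192597; term = 0.33192597²·(1 − 0.09895644)·2.03/1906 = 1.0573077 × 10^-4.
Sum = 0.0019898567.
SE = √(0.0019898567) = 0.04461.

0.04461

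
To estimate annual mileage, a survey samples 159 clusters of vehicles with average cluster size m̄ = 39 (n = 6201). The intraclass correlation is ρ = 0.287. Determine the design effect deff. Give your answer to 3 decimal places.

11.906

deff = 1 + (39 − 1)·0.287 = 1 + 10.906 = 11.906.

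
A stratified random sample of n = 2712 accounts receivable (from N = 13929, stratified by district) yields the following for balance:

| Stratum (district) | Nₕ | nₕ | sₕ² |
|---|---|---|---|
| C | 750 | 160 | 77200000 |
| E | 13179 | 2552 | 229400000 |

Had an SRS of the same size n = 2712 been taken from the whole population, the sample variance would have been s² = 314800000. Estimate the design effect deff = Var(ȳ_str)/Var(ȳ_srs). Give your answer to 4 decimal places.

Var(ȳ_str) = Σ Wₕ²(1−fₕ)sₕ²/nₕ with Wₕ = Nₕ/13929:
  C: (750/13929)²·(1−160/750)·77200000/160 = 1100.451
  E: (13179/13929)²·(1−2552/13179)·229400000/2552 = 64888.242
  → Var(ȳ_str) = 65988.693.
Var(ȳ_srs) = (1 − 2712/13929)·314800000/2712 = 93476.366.
deff = 65988.693 / 93476.366 = 0.7059.

0.7059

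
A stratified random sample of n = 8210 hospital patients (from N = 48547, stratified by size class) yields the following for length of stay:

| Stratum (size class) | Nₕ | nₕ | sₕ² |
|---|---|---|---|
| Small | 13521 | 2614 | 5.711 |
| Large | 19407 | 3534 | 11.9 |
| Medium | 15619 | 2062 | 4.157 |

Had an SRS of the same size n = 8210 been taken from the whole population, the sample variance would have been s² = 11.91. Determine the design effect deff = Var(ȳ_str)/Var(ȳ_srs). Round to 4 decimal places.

0.6288

Var(ȳ_str) = Σ Wₕ²(1−fₕ)sₕ²/nₕ with Wₕ = Nₕ/48547:
  Small: (13521/48547)²·(1−2614/13521)·5.711/2614 = 1.3670862 × 10^-4
  Large: (19407/48547)²·(1−3534/19407)·11.9/3534 = 4.4012197 × 10^-4
  Medium: (15619/48547)²·(1−2062/15619)·4.157/2062 = 1.8112708 × 10^-4
  → Var(ȳ_str) = 7.5795767 × 10^-4.
Var(ȳ_srs) = (1 − 8210/48547)·11.91/8210 = 0.0012053406.
deff = (7.5795767 × 10^-4) / 0.0012053406 = 0.6288.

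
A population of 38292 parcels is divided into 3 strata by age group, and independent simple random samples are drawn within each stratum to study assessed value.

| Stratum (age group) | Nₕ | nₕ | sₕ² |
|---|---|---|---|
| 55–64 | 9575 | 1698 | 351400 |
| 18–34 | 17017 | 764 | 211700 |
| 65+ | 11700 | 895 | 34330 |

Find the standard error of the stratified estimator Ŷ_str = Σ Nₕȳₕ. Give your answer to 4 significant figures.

311600

Var(Ŷ_str) = Σₕ Nₕ²(1 − fₕ)sₕ²/nₕ.
55–64: 9575²·(1 − 1698/9575)·351400/1698 = 1.5608591 × 10^10.
18–34: 17017²·(1 − 764/17017)·211700/764 = 7.6637977 × 10^10.
65+: 11700²·(1 − 895/11700)·34330/895 = 4.8491029 × 10^9.
Sum = 9.7095671 × 10^10.
SE = √(9.7095671 × 10^10) = 311600.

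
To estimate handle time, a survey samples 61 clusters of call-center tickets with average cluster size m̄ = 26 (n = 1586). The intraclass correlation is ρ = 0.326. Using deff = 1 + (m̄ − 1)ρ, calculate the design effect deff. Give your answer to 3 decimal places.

deff = 1 + (26 − 1)·0.326 = 1 + 8.15 = 9.15.

9.150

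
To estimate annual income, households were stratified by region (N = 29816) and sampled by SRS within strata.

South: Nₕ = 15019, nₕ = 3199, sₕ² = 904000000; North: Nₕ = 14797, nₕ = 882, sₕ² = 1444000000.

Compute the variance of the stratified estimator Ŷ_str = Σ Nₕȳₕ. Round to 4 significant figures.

Var(Ŷ_str) = Σₕ Nₕ²(1 − fₕ)sₕ²/nₕ.
South: 15019²·(1 − 3199/15019)·904000000/3199 = 5.0166371 × 10^13.
North: 14797²·(1 − 882/14797)·1444000000/882 = 3.3709747 × 10^14.
Sum = 3.8726384 × 10^14.

3.873 × 10^14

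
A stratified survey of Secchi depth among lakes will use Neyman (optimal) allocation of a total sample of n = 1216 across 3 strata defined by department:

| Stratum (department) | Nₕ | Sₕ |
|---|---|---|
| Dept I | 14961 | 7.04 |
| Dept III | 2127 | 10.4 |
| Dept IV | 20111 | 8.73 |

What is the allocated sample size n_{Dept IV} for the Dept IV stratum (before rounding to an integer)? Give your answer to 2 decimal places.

Neyman allocation: nₕ = n·NₕSₕ / Σⱼ NⱼSⱼ.
Σ NⱼSⱼ = 14961·7.04 + 2127·10.4 + 20111·8.73 = 303015.27.
n_{Dept IV} = 1216·20111·8.73 / 303015.27 = 704.56.

704.56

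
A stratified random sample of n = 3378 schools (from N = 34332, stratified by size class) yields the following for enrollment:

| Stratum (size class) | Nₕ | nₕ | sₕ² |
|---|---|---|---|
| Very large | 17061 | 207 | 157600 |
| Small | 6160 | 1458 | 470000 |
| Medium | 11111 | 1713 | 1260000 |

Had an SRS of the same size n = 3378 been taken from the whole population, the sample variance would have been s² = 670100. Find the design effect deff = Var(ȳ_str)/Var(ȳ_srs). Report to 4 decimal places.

1.4471

Var(ȳ_str) = Σ Wₕ²(1−fₕ)sₕ²/nₕ with Wₕ = Nₕ/34332:
  Very large: (17061/34332)²·(1−207/17061)·157600/207 = 185.73559
  Small: (6160/34332)²·(1−1458/6160)·470000/1458 = 7.9214642
  Medium: (11111/34332)²·(1−1713/11111)·1260000/1713 = 65.163374
  → Var(ȳ_str) = 258.82043.
Var(ȳ_srs) = (1 − 3378/34332)·670100/3378 = 178.85358.
deff = 258.82043 / 178.85358 = 1.4471.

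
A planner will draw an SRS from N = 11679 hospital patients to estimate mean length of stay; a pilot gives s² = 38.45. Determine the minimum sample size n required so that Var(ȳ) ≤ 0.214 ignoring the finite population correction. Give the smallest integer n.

180

Without fpc, n₀ = s²/D = 38.45/0.214 = 179.6729.
Rounding up, n = 180.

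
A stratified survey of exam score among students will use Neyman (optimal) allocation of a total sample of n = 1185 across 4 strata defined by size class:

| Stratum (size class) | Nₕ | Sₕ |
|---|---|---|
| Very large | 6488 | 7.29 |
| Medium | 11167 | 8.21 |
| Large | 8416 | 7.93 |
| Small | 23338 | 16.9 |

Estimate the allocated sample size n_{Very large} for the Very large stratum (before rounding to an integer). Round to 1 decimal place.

Neyman allocation: nₕ = n·NₕSₕ / Σⱼ NⱼSⱼ.
Σ NⱼSⱼ = 6488·7.29 + 11167·8.21 + 8416·7.93 + 23338·16.9 = 600129.67.
n_{Very large} = 1185·6488·7.29 / 600129.67 = 93.4.

93.4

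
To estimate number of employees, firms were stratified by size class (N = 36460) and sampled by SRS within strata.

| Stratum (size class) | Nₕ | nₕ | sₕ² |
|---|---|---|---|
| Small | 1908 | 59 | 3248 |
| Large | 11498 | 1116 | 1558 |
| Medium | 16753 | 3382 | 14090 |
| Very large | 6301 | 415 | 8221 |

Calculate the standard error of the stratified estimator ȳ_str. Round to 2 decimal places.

1.24

Var(ȳ_str) = Σₕ Wₕ²(1 − fₕ)sₕ²/nₕ with Wₕ = Nₕ/N, N = 36460.
Small: Wₕ = 0.05233132; term = 0.05233132²·(1 − 0.03092243)·3248/59 = 0.14609857.
Large: Wₕ = 0.31535930; term = 0.31535930²·(1 − 0.09706036)·1558/1116 = 0.12536412.
Medium: Wₕ = 0.45948985; term = 0.45948985²·(1 − 0.20187429)·14090/3382 = 0.70203787.
Very large: Wₕ = 0.17281953; term = 0.17281953²·(1 − 0.06586256)·8221/415 = 0.552679.
Sum = 1.5261796.
SE = √(1.5261796) = 1.24.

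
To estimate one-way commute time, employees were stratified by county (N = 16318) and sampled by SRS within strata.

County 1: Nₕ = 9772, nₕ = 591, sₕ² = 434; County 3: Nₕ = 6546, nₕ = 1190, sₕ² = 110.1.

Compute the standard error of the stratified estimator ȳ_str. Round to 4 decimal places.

Var(ȳ_str) = Σₕ Wₕ²(1 − fₕ)sₕ²/nₕ with Wₕ = Nₕ/N, N = 16318.
County 1: Wₕ = 0.59884790; term = 0.59884790²·(1 − 0.06047892)·434/591 = 0.24742401.
County 3: Wₕ = 0.40115210; term = 0.40115210²·(1 − 0.18179041)·110.1/1190 = 0.012182126.
Sum = 0.25960614.
SE = √(0.25960614) = 0.5095.

0.5095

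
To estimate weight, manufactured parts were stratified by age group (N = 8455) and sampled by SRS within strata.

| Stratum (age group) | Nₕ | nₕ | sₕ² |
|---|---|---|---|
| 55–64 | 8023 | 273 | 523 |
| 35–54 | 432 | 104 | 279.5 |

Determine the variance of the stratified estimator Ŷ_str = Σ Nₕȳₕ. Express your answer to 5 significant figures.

Var(Ŷ_str) = Σₕ Nₕ²(1 − fₕ)sₕ²/nₕ.
55–64: 8023²·(1 − 273/8023)·523/273 = 1.1911804 × 10^8.
35–54: 432²·(1 − 104/432)·279.5/104 = 380808.
Sum = 1.1949885 × 10^8.

1.1950 × 10^8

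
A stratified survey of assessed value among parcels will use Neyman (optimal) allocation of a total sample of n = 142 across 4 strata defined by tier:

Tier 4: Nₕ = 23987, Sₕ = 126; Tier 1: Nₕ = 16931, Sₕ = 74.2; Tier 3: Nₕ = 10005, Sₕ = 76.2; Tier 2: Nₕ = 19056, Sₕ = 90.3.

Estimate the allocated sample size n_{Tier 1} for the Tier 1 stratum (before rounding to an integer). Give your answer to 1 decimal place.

26.4

Neyman allocation: nₕ = n·NₕSₕ / Σⱼ NⱼSⱼ.
Σ NⱼSⱼ = 23987·126 + 16931·74.2 + 10005·76.2 + 19056·90.3 = 6.76178 × 10^6.
n_{Tier 1} = 142·16931·74.2 / (6.76178 × 10^6) = 26.4.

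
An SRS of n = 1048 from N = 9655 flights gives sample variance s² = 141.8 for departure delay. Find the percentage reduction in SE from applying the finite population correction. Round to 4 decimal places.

5.5831

f = n/N = 1048/9655 = 0.10854480.
SE_no-fpc = √(s²/n) = 0.36783875; SE_fpc = √((1−f)s²/n) = 0.34730196.
Ratio = √(1−f) = 0.94416906. Reduction = 100·(1 − 0.94416906) = 5.5831%.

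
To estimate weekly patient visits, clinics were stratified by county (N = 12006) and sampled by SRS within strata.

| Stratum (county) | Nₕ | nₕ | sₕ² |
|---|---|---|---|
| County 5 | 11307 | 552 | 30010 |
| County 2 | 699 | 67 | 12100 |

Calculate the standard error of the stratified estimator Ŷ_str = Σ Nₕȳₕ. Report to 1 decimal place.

Var(Ŷ_str) = Σₕ Nₕ²(1 − fₕ)sₕ²/nₕ.
County 5: 11307²·(1 − 552/11307)·30010/552 = 6.6112674 × 10^9.
County 2: 699²·(1 − 67/699)·12100/67 = 7.9781982 × 10^7.
Sum = 6.6910494 × 10^9.
SE = √(6.6910494 × 10^9) = 81798.8.

81798.8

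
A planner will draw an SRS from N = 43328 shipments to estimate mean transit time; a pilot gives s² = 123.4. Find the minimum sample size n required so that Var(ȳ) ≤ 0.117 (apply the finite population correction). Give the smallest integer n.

Without fpc, n₀ = s²/D = 123.4/0.117 = 1054.7009.
With fpc, (1 − n/N)·s²/n ≤ D requires n ≥ n₀/(1 + n₀/N) = 1054.7009/(1 + 1054.7009/43328) = 1029.6372.
Rounding up, n = 1030.

1030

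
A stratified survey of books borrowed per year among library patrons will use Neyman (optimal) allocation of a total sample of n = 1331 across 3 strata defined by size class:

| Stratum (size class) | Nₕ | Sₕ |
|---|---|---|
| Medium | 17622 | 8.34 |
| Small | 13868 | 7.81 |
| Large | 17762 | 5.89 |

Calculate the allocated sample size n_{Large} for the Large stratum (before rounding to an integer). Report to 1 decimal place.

Neyman allocation: nₕ = n·NₕSₕ / Σⱼ NⱼSⱼ.
Σ NⱼSⱼ = 17622·8.34 + 13868·7.81 + 17762·5.89 = 359894.74.
n_{Large} = 1331·17762·5.89 / 359894.74 = 386.9.

386.9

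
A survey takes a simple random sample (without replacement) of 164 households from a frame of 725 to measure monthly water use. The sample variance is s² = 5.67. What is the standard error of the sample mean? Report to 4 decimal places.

0.1636

Under SRS without replacement, Var(ȳ) = (1 − f)·s²/n with f = n/N = 164/725 = 0.22620690.
Var(ȳ) = (1 − 0.22620690)·5.67/164 = 0.77379310·0.034573171 = 0.026752481.
SE(ȳ) = √(0.026752481) = 0.1636.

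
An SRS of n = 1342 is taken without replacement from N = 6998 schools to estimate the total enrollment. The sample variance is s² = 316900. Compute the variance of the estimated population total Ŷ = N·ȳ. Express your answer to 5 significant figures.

Var(Ŷ) = N²·Var(ȳ) = N²·(1 − n/N)·s²/n.
f = 1342/6998 = 0.19176908; Var(ȳ) = 0.80823092·316900/1342 = 190.85572.
Var(Ŷ) = 6998² · 190.85572 = 9.3465871 × 10^9.

9.3466 × 10^9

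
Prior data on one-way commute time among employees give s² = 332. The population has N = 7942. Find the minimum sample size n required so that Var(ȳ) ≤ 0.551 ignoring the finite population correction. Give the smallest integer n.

Without fpc, n₀ = s²/D = 332/0.551 = 602.5408.
Rounding up, n = 603.

603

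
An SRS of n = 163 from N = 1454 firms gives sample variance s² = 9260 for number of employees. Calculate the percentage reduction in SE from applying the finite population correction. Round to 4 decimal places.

5.7718

f = n/N = 163/1454 = 0.11210454.
SE_no-fpc = √(s²/n) = 7.5372287; SE_fpc = √((1−f)s²/n) = 7.1021953.
Ratio = √(1−f) = 0.94228205. Reduction = 100·(1 − 0.94228205) = 5.7718%.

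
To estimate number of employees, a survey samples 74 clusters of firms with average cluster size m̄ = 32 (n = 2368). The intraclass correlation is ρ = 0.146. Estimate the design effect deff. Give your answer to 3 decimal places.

5.526

deff = 1 + (32 − 1)·0.146 = 1 + 4.526 = 5.526.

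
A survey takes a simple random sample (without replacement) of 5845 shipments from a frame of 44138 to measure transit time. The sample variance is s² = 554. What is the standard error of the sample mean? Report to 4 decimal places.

Under SRS without replacement, Var(ȳ) = (1 − f)·s²/n with f = n/N = 5845/44138 = 0.13242557.
Var(ȳ) = (1 − 0.13242557)·554/5845 = 0.86757443·0.094781865 = 0.082230322.
SE(ȳ) = √(0.082230322) = 0.2868.

0.2868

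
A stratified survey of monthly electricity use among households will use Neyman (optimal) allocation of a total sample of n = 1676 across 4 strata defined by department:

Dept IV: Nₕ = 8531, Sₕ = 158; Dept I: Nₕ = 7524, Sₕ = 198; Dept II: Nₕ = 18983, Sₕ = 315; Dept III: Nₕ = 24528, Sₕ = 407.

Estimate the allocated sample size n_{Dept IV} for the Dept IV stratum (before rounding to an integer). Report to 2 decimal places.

Neyman allocation: nₕ = n·NₕSₕ / Σⱼ NⱼSⱼ.
Σ NⱼSⱼ = 8531·158 + 7524·198 + 18983·315 + 24528·407 = 1.8800191 × 10^7.
n_{Dept IV} = 1676·8531·158 / (1.8800191 × 10^7) = 120.16.

120.16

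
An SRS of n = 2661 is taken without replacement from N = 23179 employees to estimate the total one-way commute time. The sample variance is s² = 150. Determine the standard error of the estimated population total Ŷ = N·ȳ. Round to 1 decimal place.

Var(Ŷ) = N²·Var(ȳ) = N²·(1 − n/N)·s²/n.
f = 2661/23179 = 0.11480219; Var(ȳ) = 0.88519781·150/2661 = 0.049898411.
Var(Ŷ) = 23179² · 0.049898411 = 2.6808722 × 10^7.
SE(Ŷ) = √(2.6808722 × 10^7) = 5177.7.

5177.7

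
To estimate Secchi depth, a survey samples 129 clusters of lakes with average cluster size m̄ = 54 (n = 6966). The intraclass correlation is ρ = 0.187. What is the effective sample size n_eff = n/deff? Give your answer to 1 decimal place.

638.4

deff = 1 + (54 − 1)·0.187 = 1 + 9.911 = 10.911.
n_eff = 6966 / 10.911 = 638.4.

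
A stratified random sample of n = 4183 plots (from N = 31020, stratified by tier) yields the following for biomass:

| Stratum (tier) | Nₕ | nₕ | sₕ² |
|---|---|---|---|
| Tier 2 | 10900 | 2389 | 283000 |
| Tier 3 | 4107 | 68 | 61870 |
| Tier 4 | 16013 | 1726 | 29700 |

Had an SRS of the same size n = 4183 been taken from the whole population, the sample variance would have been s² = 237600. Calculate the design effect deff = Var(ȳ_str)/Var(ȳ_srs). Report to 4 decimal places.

Var(ȳ_str) = Σ Wₕ²(1−fₕ)sₕ²/nₕ with Wₕ = Nₕ/31020:
  Tier 2: (10900/31020)²·(1−2389/10900)·283000/2389 = 11.420728
  Tier 3: (4107/31020)²·(1−68/4107)·61870/68 = 15.68506
  Tier 4: (16013/31020)²·(1−1726/16013)·29700/1726 = 4.0911539
  → Var(ȳ_str) = 31.196942.
Var(ȳ_srs) = (1 − 4183/31020)·237600/4183 = 49.141764.
deff = 31.196942 / 49.141764 = 0.6348.

0.6348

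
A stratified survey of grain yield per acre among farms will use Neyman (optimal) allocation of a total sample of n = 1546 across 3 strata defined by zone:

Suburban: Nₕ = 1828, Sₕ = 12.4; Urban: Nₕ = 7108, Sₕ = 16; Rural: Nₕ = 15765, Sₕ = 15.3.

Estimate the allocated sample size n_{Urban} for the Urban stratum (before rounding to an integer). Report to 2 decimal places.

465.63

Neyman allocation: nₕ = n·NₕSₕ / Σⱼ NⱼSⱼ.
Σ NⱼSⱼ = 1828·12.4 + 7108·16 + 15765·15.3 = 377599.7.
n_{Urban} = 1546·7108·16 / 377599.7 = 465.63.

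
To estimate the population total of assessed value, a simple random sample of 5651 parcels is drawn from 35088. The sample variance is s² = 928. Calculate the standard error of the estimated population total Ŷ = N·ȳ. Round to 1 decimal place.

Var(Ŷ) = N²·Var(ȳ) = N²·(1 − n/N)·s²/n.
f = 5651/35088 = 0.16105221; Var(ȳ) = 0.83894779·928/5651 = 0.13777093.
Var(Ŷ) = 35088² · 0.13777093 = 1.6961913 × 10^8.
SE(Ŷ) = √(1.6961913 × 10^8) = 13023.8.

13023.8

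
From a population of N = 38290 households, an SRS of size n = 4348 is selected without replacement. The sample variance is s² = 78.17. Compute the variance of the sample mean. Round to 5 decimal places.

Under SRS without replacement, Var(ȳ) = (1 − f)·s²/n with f = n/N = 4348/38290 = 0.11355445.
Var(ȳ) = (1 − 0.11355445)·78.17/4348 = 0.88644555·0.017978381 = 0.015936856.

0.01594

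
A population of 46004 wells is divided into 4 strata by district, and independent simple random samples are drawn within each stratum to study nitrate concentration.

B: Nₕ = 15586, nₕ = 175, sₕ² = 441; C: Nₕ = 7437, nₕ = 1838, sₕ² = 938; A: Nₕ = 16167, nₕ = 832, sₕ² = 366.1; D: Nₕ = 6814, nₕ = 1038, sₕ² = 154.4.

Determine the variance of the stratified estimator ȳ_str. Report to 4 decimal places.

0.3504

Var(ȳ_str) = Σₕ Wₕ²(1 − fₕ)sₕ²/nₕ with Wₕ = Nₕ/N, N = 46004.
B: Wₕ = 0.33879663; term = 0.33879663²·(1 − 0.01122803)·441/175 = 0.2860058.
C: Wₕ = 0.16165986; term = 0.16165986²·(1 − 0.24714267)·938/1838 = 0.01004094.
A: Wₕ = 0.35142596; term = 0.35142596²·(1 − 0.05146286)·366.1/832 = 0.051546411.
D: Wₕ = 0.14811755; term = 0.14811755²·(1 − 0.15233343)·154.4/1038 = 0.0027662286.
Sum = 0.35035938.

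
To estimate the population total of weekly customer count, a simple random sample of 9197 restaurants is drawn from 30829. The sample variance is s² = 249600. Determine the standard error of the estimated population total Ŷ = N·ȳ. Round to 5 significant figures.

Var(Ŷ) = N²·Var(ȳ) = N²·(1 − n/N)·s²/n.
f = 9197/30829 = 0.29832301; Var(ȳ) = 0.70167699·249600/9197 = 19.043012.
Var(Ŷ) = 30829² · 19.043012 = 1.8098997 × 10^10.
SE(Ŷ) = √(1.8098997 × 10^10) = 134530.

134530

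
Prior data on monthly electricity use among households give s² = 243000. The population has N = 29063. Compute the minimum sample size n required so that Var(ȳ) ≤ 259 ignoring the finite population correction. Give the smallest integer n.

939

Without fpc, n₀ = s²/D = 243000/259 = 938.2239.
Rounding up, n = 939.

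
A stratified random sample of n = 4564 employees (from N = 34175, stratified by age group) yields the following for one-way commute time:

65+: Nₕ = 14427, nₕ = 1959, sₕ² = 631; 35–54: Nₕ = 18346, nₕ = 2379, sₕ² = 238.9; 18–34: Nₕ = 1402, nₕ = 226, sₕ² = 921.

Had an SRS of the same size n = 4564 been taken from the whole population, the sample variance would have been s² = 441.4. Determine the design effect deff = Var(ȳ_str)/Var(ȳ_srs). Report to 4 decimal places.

Var(ȳ_str) = Σ Wₕ²(1−fₕ)sₕ²/nₕ with Wₕ = Nₕ/34175:
  65+: (14427/34175)²·(1−1959/14427)·631/1959 = 0.049607884
  35–54: (18346/34175)²·(1−2379/18346)·238.9/2379 = 0.02518659
  18–34: (1402/34175)²·(1−226/1402)·921/226 = 0.0057529352
  → Var(ȳ_str) = 0.080547409.
Var(ȳ_srs) = (1 − 4564/34175)·441.4/4564 = 0.083797535.
deff = 0.080547409 / 0.083797535 = 0.9612.

0.9612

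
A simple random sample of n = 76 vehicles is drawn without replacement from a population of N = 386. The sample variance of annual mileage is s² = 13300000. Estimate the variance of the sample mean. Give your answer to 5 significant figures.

140540

Under SRS without replacement, Var(ȳ) = (1 − f)·s²/n with f = n/N = 76/386 = 0.19689119.
Var(ȳ) = (1 − 0.19689119)·13300000/76 = 0.80310881·175000 = 140544.04.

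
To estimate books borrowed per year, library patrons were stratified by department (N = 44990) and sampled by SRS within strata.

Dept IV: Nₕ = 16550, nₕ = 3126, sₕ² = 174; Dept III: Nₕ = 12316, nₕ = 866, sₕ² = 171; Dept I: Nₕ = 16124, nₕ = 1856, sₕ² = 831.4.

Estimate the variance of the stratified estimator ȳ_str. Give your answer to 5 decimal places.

0.07078

Var(ȳ_str) = Σₕ Wₕ²(1 − fₕ)sₕ²/nₕ with Wₕ = Nₕ/N, N = 44990.
Dept IV: Wₕ = 0.36785952; term = 0.36785952²·(1 − 0.18888218)·174/3126 = 0.006109536.
Dept III: Wₕ = 0.27374972; term = 0.27374972²·(1 − 0.07031504)·171/866 = 0.013756926.
Dept I: Wₕ = 0.35839075; term = 0.35839075²·(1 − 0.11510791)·831.4/1856 = 0.050913852.
Sum = 0.070780314.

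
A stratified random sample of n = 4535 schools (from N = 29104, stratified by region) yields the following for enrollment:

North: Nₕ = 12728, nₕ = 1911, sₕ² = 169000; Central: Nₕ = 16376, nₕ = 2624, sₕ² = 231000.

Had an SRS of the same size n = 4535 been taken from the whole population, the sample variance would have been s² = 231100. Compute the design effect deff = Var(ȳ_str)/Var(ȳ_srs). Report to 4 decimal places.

0.8782

Var(ȳ_str) = Σ Wₕ²(1−fₕ)sₕ²/nₕ with Wₕ = Nₕ/29104:
  North: (12728/29104)²·(1−1911/12728)·169000/1911 = 14.374331
  Central: (16376/29104)²·(1−2624/16376)·231000/2624 = 23.405422
  → Var(ȳ_str) = 37.779753.
Var(ȳ_srs) = (1 − 4535/29104)·231100/4535 = 43.018717.
deff = 37.779753 / 43.018717 = 0.8782.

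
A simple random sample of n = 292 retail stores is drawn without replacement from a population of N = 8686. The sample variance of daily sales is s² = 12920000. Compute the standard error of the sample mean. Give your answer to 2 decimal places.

Under SRS without replacement, Var(ȳ) = (1 − f)·s²/n with f = n/N = 292/8686 = 0.03361732.
Var(ȳ) = (1 − 0.03361732)·12920000/292 = 0.96638268·44246.575 = 42759.124.
SE(ȳ) = √(42759.124) = 206.78.

206.78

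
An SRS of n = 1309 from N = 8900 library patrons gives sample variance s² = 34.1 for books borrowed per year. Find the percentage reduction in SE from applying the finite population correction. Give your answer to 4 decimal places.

f = n/N = 1309/8900 = 0.14707865.
SE_no-fpc = √(s²/n) = 0.16140143; SE_fpc = √((1−f)s²/n) = 0.14906025.
Ratio = √(1−f) = 0.92353741. Reduction = 100·(1 − 0.92353741) = 7.6463%.

7.6463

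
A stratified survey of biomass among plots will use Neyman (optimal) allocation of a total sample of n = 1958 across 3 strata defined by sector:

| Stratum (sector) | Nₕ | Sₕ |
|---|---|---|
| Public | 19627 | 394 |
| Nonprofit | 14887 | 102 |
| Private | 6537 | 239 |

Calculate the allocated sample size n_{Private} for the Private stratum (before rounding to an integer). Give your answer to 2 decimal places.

Neyman allocation: nₕ = n·NₕSₕ / Σⱼ NⱼSⱼ.
Σ NⱼSⱼ = 19627·394 + 14887·102 + 6537·239 = 1.0813855 × 10^7.
n_{Private} = 1958·6537·239 / (1.0813855 × 10^7) = 282.88.

282.88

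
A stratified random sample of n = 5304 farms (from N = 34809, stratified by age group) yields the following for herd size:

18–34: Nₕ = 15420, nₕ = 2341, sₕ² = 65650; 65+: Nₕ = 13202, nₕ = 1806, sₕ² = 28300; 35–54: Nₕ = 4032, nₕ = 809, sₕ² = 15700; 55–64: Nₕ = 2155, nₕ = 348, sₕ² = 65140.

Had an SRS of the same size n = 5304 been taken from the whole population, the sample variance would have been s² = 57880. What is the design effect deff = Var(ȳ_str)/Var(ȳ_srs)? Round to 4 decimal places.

0.8025

Var(ȳ_str) = Σ Wₕ²(1−fₕ)sₕ²/nₕ with Wₕ = Nₕ/34809:
  18–34: (15420/34809)²·(1−2341/15420)·65650/2341 = 4.6677666
  65+: (13202/34809)²·(1−1806/13202)·28300/1806 = 1.9457084
  35–54: (4032/34809)²·(1−809/4032)·15700/809 = 0.2081368
  55–64: (2155/34809)²·(1−348/2155)·65140/348 = 0.60157647
  → Var(ȳ_str) = 7.4231883.
Var(ȳ_srs) = (1 − 5304/34809)·57880/5304 = 9.2497305.
deff = 7.4231883 / 9.2497305 = 0.8025.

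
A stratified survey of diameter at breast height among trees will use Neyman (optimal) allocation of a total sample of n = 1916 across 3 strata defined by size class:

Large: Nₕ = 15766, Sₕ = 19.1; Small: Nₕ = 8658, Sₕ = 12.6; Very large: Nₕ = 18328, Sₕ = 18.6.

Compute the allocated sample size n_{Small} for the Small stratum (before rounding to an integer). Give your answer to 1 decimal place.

278.3

Neyman allocation: nₕ = n·NₕSₕ / Σⱼ NⱼSⱼ.
Σ NⱼSⱼ = 15766·19.1 + 8658·12.6 + 18328·18.6 = 751122.2.
n_{Small} = 1916·8658·12.6 / 751122.2 = 278.3.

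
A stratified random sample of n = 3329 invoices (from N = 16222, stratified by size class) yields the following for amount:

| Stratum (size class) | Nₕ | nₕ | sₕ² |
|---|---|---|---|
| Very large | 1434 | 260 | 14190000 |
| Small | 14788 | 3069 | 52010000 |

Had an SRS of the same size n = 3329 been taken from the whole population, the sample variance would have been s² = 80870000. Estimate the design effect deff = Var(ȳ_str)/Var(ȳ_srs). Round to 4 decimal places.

Var(ȳ_str) = Σ Wₕ²(1−fₕ)sₕ²/nₕ with Wₕ = Nₕ/16222:
  Very large: (1434/16222)²·(1−260/1434)·14190000/260 = 349.15439
  Small: (14788/16222)²·(1−3069/14788)·52010000/3069 = 11160.436
  → Var(ȳ_str) = 11509.59.
Var(ȳ_srs) = (1 − 3329/16222)·80870000/3329 = 19307.375.
deff = 11509.59 / 19307.375 = 0.5961.

0.5961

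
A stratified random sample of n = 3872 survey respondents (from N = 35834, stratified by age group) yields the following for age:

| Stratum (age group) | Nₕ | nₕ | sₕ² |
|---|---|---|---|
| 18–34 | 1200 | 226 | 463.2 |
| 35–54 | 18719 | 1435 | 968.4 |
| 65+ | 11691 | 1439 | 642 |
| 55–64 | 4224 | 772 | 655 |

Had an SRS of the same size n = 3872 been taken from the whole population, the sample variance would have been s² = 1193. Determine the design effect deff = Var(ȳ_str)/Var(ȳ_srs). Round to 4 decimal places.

0.8121

Var(ȳ_str) = Σ Wₕ²(1−fₕ)sₕ²/nₕ with Wₕ = Nₕ/35834:
  18–34: (1200/35834)²·(1−226/1200)·463.2/226 = 0.0018655622
  35–54: (18719/35834)²·(1−1435/18719)·968.4/1435 = 0.17003534
  65+: (11691/35834)²·(1−1439/11691)·642/1439 = 0.041643183
  55–64: (4224/35834)²·(1−772/4224)·655/772 = 0.0096344764
  → Var(ȳ_str) = 0.22317856.
Var(ȳ_srs) = (1 − 3872/35834)·1193/3872 = 0.2748171.
deff = 0.22317856 / 0.2748171 = 0.8121.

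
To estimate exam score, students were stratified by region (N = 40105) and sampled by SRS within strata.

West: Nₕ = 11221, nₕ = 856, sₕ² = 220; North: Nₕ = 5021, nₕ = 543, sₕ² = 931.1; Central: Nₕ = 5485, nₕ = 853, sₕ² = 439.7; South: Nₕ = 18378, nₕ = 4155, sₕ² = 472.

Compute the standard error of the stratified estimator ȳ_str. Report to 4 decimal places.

0.2630

Var(ȳ_str) = Σₕ Wₕ²(1 − fₕ)sₕ²/nₕ with Wₕ = Nₕ/N, N = 40105.
West: Wₕ = 0.27979055; term = 0.27979055²·(1 − 0.07628554)·220/856 = 0.01858458.
North: Wₕ = 0.12519636; term = 0.12519636²·(1 − 0.10814579)·931.1/543 = 0.023970316.
Central: Wₕ = 0.13676599; term = 0.13676599²·(1 − 0.15551504)·439.7/853 = 0.0081424589.
South: Wₕ = 0.45824710; term = 0.45824710²·(1 − 0.22608554)·472/4155 = 0.018461347.
Sum = 0.069158702.
SE = √(0.069158702) = 0.2630.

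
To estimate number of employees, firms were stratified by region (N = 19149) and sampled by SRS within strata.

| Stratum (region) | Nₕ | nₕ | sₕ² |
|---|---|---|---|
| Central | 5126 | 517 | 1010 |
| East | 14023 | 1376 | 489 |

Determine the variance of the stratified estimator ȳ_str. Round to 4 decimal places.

Var(ȳ_str) = Σₕ Wₕ²(1 − fₕ)sₕ²/nₕ with Wₕ = Nₕ/N, N = 19149.
Central: Wₕ = 0.26769022; term = 0.26769022²·(1 − 0.10085837)·1010/517 = 0.1258705.
East: Wₕ = 0.73230978; term = 0.73230978²·(1 − 0.09812451)·489/1376 = 0.17188053.
Sum = 0.29775103.

0.2978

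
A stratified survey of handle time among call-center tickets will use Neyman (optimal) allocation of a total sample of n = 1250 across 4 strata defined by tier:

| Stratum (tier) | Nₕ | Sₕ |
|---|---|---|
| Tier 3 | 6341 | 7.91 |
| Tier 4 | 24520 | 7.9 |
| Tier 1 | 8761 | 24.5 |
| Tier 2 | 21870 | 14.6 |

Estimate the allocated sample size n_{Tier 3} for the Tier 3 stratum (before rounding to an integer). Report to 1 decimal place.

Neyman allocation: nₕ = n·NₕSₕ / Σⱼ NⱼSⱼ.
Σ NⱼSⱼ = 6341·7.91 + 24520·7.9 + 8761·24.5 + 21870·14.6 = 777811.81.
n_{Tier 3} = 1250·6341·7.91 / 777811.81 = 80.6.

80.6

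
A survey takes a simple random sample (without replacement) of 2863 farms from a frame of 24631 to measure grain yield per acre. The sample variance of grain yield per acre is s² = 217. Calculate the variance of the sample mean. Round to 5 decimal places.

Under SRS without replacement, Var(ȳ) = (1 − f)·s²/n with f = n/N = 2863/24631 = 0.11623564.
Var(ȳ) = (1 − 0.11623564)·217/2863 = 0.88376436·0.075794621 = 0.066984585.

0.06698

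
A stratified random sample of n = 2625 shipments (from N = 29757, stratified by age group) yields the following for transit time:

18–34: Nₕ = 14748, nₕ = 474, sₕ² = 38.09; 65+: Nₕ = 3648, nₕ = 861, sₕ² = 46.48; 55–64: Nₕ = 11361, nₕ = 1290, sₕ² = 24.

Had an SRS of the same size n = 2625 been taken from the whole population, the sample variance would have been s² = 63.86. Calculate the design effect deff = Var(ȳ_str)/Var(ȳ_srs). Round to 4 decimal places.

Var(ȳ_str) = Σ Wₕ²(1−fₕ)sₕ²/nₕ with Wₕ = Nₕ/29757:
  18–34: (14748/29757)²·(1−474/14748)·38.09/474 = 0.019104389
  65+: (3648/29757)²·(1−861/3648)·46.48/861 = 6.1983554 × 10^-4
  55–64: (11361/29757)²·(1−1290/11361)·24/1290 = 0.0024039886
  → Var(ȳ_str) = 0.022128213.
Var(ȳ_srs) = (1 − 2625/29757)·63.86/2625 = 0.022181569.
deff = 0.022128213 / 0.022181569 = 0.9976.

0.9976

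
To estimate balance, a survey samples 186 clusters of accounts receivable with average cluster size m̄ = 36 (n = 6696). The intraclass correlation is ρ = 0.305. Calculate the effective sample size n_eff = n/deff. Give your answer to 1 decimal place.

573.5

deff = 1 + (36 − 1)·0.305 = 1 + 10.675 = 11.675.
n_eff = 6696 / 11.675 = 573.5.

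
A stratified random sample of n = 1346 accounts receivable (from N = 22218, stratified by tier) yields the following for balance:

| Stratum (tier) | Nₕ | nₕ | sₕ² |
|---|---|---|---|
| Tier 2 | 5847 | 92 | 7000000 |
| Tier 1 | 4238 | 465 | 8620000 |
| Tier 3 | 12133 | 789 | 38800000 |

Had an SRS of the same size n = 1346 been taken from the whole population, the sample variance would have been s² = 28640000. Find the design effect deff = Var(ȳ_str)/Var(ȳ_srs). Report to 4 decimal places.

0.9755

Var(ȳ_str) = Σ Wₕ²(1−fₕ)sₕ²/nₕ with Wₕ = Nₕ/22218:
  Tier 2: (5847/22218)²·(1−92/5847)·7000000/92 = 5186.5517
  Tier 1: (4238/22218)²·(1−465/4238)·8620000/465 = 600.47115
  Tier 3: (12133/22218)²·(1−789/12133)·38800000/789 = 13711.318
  → Var(ȳ_str) = 19498.341.
Var(ȳ_srs) = (1 − 1346/22218)·28640000/1346 = 19988.815.
deff = 19498.341 / 19988.815 = 0.9755.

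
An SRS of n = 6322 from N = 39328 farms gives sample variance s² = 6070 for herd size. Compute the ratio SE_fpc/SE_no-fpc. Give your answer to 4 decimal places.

0.9161

f = n/N = 6322/39328 = 0.16075061.
SE_no-fpc = √(s²/n) = 0.97986693; SE_fpc = √((1−f)s²/n) = 0.89766154.
Ratio = √(1−f) = 0.91610556.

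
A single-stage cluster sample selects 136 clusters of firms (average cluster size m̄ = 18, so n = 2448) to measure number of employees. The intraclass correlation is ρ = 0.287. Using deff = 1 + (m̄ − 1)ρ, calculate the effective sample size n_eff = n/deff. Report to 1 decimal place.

deff = 1 + (18 − 1)·0.287 = 1 + 4.879 = 5.879.
n_eff = 2448 / 5.879 = 416.4.

416.4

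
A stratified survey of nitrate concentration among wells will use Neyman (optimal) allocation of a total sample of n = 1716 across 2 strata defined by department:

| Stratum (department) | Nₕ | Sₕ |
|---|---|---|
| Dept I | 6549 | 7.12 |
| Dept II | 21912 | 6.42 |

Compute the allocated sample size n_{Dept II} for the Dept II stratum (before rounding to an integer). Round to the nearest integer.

1289

Neyman allocation: nₕ = n·NₕSₕ / Σⱼ NⱼSⱼ.
Σ NⱼSⱼ = 6549·7.12 + 21912·6.42 = 187303.92.
n_{Dept II} = 1716·21912·6.42 / 187303.92 = 1289.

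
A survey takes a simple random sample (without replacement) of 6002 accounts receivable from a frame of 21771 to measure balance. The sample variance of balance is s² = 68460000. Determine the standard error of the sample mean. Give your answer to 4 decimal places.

90.8936

Under SRS without replacement, Var(ȳ) = (1 − f)·s²/n with f = n/N = 6002/21771 = 0.27568784.
Var(ȳ) = (1 − 0.27568784)·68460000/6002 = 0.72431216·11406.198 = 8261.6478.
SE(ȳ) = √(8261.6478) = 90.8936.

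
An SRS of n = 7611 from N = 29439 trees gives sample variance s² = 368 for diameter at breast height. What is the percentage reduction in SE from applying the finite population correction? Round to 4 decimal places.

f = n/N = 7611/29439 = 0.25853460.
SE_no-fpc = √(s²/n) = 0.21988877; SE_fpc = √((1−f)s²/n) = 0.18934267.
Ratio = √(1−f) = 0.86108385. Reduction = 100·(1 − 0.86108385) = 13.8916%.

13.8916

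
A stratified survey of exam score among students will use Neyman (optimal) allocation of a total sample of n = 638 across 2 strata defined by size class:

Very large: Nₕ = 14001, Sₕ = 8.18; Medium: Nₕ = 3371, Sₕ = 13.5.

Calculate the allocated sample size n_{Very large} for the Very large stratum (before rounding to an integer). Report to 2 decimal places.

Neyman allocation: nₕ = n·NₕSₕ / Σⱼ NⱼSⱼ.
Σ NⱼSⱼ = 14001·8.18 + 3371·13.5 = 160036.68.
n_{Very large} = 638·14001·8.18 / 160036.68 = 456.58.

456.58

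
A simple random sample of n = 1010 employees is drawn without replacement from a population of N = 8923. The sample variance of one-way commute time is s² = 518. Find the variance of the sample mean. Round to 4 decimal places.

0.4548

Under SRS without replacement, Var(ȳ) = (1 − f)·s²/n with f = n/N = 1010/8923 = 0.11319063.
Var(ȳ) = (1 − 0.11319063)·518/1010 = 0.88680937·0.51287129 = 0.45481906.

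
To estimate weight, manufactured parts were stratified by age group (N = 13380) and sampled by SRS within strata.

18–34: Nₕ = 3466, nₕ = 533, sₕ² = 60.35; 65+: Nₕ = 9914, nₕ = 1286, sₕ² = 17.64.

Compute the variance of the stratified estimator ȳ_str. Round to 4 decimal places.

0.0130

Var(ȳ_str) = Σₕ Wₕ²(1 − fₕ)sₕ²/nₕ with Wₕ = Nₕ/N, N = 13380.
18–34: Wₕ = 0.25904335; term = 0.25904335²·(1 − 0.15377957)·60.35/533 = 0.0064295186.
65+: Wₕ = 0.74095665; term = 0.74095665²·(1 − 0.12971555)·17.64/1286 = 0.0065539698.
Sum = 0.012983488.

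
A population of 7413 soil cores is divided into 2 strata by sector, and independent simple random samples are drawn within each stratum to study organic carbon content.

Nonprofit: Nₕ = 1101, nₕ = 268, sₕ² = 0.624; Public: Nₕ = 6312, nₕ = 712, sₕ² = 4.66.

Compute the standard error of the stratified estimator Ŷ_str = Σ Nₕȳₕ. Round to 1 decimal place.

Var(Ŷ_str) = Σₕ Nₕ²(1 − fₕ)sₕ²/nₕ.
Nonprofit: 1101²·(1 − 268/1101)·0.624/268 = 2135.4141.
Public: 6312²·(1 − 712/6312)·4.66/712 = 231345.44.
Sum = 233480.85.
SE = √(233480.85) = 483.2.

483.2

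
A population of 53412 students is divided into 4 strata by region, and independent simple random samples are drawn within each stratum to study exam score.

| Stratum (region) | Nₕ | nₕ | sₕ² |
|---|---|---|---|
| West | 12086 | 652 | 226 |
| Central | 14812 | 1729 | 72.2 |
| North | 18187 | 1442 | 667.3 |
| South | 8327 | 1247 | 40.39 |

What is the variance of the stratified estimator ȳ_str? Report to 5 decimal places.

0.06970

Var(ȳ_str) = Σₕ Wₕ²(1 − fₕ)sₕ²/nₕ with Wₕ = Nₕ/N, N = 53412.
West: Wₕ = 0.22627874; term = 0.22627874²·(1 − 0.05394672)·226/652 = 0.016790512.
Central: Wₕ = 0.27731596; term = 0.27731596²·(1 − 0.11672968)·72.2/1729 = 0.0028365182.
North: Wₕ = 0.34050401; term = 0.34050401²·(1 − 0.07928740)·667.3/1442 = 0.04939971.
South: Wₕ = 0.15590130; term = 0.15590130²·(1 − 0.14975381)·40.39/1247 = 6.6934734 × 10^-4.
Sum = 0.069696088.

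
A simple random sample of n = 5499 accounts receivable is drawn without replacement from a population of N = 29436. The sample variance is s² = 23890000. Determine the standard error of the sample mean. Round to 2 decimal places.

59.44

Under SRS without replacement, Var(ȳ) = (1 − f)·s²/n with f = n/N = 5499/29436 = 0.18681207.
Var(ȳ) = (1 − 0.18681207)·23890000/5499 = 0.81318793·4344.4263 = 3532.835.
SE(ȳ) = √(3532.835) = 59.44.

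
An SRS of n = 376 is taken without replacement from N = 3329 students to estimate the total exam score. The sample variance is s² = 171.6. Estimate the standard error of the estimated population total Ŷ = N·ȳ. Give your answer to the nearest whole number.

Var(Ŷ) = N²·Var(ȳ) = N²·(1 − n/N)·s²/n.
f = 376/3329 = 0.11294683; Var(ȳ) = 0.88705317·171.6/376 = 0.40483597.
Var(Ŷ) = 3329² · 0.40483597 = 4.4864898 × 10^6.
SE(Ŷ) = √(4.4864898 × 10^6) = 2118.

2118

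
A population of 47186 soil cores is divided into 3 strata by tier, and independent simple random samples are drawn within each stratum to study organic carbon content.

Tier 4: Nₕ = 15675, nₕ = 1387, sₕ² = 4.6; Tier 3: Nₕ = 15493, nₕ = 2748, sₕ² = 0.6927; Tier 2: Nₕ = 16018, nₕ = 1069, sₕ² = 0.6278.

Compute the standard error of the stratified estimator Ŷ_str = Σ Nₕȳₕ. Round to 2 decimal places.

966.01

Var(Ŷ_str) = Σₕ Nₕ²(1 − fₕ)sₕ²/nₕ.
Tier 4: 15675²·(1 − 1387/15675)·4.6/1387 = 742780.27.
Tier 3: 15493²·(1 − 2748/15493)·0.6927/2748 = 49774.146.
Tier 2: 16018²·(1 − 1069/16018)·0.6278/1069 = 140625.49.
Sum = 933179.91.
SE = √(933179.91) = 966.01.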